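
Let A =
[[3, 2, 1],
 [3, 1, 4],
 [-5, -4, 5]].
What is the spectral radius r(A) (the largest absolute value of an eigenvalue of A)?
r(A) ≈ 6.4168

The eigenvalues of A are the roots of its characteristic polynomial. With M = A (coefficients from the trace, the sum of principal 2x2 minors, and det A):
  p(λ) = det(λ I - M) = λ^3 - 9λ^2 + 38λ + 14.
No integer candidate from the rational root theorem (±divisors of 14) is a root, so the roots are irrational. The cubic discriminant is Δ = -153176 < 0, so there is one real root and a complex-conjugate pair. p(-1) = -34 and p(0) = 14 have opposite signs, so a root lies in (-1, 0); Newton's method refines it to λ ≈ -0.34. Dividing out (λ - (-0.34)) leaves approximately λ^2 - 9.34λ + 41.1757. For λ^2 - 9.34λ + 41.1757 the discriminant is -77.4669. It is negative, so the remaining roots are the complex-conjugate pair λ ≈ 4.67 ± 4.4008i. Their product equals the constant term, so |λ|^2 ≈ 41.1757 and |λ| ≈ 6.4168.
Thus the eigenvalues (to 4 decimals) are -0.34 (modulus 0.34); 4.67 ± 4.4008i (modulus 6.4168). The spectral radius is the largest modulus: r(A) ≈ 6.4168. (Cross-check: r(A) ≤ ||A||_2 ≈ 8.4802; equality holds whenever A is normal, though it can also hold for some non-normal A.)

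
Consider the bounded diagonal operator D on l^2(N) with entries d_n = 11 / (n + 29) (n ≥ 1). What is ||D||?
||D|| = 11/30 (attained at n = 1)

For D diagonal, ||D|| = sup_n |d_n| = sup_n 11/(n + 29). This is positive and strictly decreasing in n, so the supremum is attained at n = 1: d_1 = 11/(1 + 29) = 11/30. Hence ||D|| = 11/30.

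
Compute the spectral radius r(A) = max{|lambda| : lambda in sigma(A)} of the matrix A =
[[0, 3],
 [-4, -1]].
r(A) = sqrt(12) ≈ 3.4641

The eigenvalues of A are the roots of its characteristic polynomial. With M = A (coefficients from the trace and determinant):
  p(λ) = det(λ I - M) = λ^2 + λ + 12.
For λ^2 + λ + 12 the discriminant is -47. It is negative, so the roots are the complex-conjugate pair λ = -1/2 ± (sqrt(47)/2) i ≈ -0.5 ± 3.4278i. For a conjugate pair the product of the roots equals the constant term, so |λ|^2 = 12 and |λ| = sqrt(12) ≈ 3.4641.
Thus the eigenvalues (to 4 decimals) are -0.5 ± 3.4278i (modulus 3.4641). The spectral radius is the largest modulus: r(A) = sqrt(12) ≈ 3.4641. (Cross-check: r(A) ≤ ||A||_2 ≈ 4.2426; equality holds whenever A is normal, though it can also hold for some non-normal A.)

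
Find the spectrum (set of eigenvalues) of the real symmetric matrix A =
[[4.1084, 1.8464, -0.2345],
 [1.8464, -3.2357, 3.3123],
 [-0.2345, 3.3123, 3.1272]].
sigma(A) ≈ {-5, 4, 5}

A is real symmetric, so its spectrum consists of real eigenvalues. Expanding the characteristic polynomial of the displayed matrix gives
  det(λ I - A) = p(λ) = λ^3 + (-4)λ^2 + (-25)λ + (99.9978).
Solving p(λ) = 0 yields eigenvalues ≈ -5, 4, 5. (A is shown rounded to 4 decimals, so these recover the underlying integer eigenvalues to within that precision.)
Verification: the trace of A = 4 equals the sum of eigenvalues 4, and det(A) ≈ -99.9978 matches the eigenvalue product -100.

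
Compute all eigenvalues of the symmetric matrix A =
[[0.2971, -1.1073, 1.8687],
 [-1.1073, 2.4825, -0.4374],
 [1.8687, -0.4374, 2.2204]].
sigma(A) ≈ {-1, 2, 4}

A is real symmetric, so its spectrum consists of real eigenvalues. Expanding the characteristic polynomial of the displayed matrix gives
  det(λ I - A) = p(λ) = λ^3 + (-5)λ^2 + (2)λ + (8).
Solving p(λ) = 0 yields eigenvalues ≈ -1, 2, 4. (A is shown rounded to 4 decimals, so these recover the underlying integer eigenvalues to within that precision.)
Verification: the trace of A = 5 equals the sum of eigenvalues 5, and det(A) ≈ -8.0005 matches the eigenvalue product -8.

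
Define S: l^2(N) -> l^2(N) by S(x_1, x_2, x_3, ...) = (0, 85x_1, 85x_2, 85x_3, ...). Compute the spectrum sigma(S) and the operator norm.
sigma(S) = closed disk {z in C : |z| ≤ 85}; ||S|| = 85

Note S = 85·U where U is the unit right shift (U x)_k = x_{k-1} (with x_0 := 0); so ||S|| = 85||U|| and sigma(S) = 85·sigma(U). ||S x||^2 = sum_{k≥1} |85x_k|^2 = 7225||x||^2, so ||S|| = 85 and sigma(S) ⊂ {|z| ≤ 85}. For any |lambda| < 85, the equation (S - lambda I) x = 0 forces x_1 = 0, then 85x_k = lambda x_{k+1} ⇒ x = 0, so S has no eigenvalues. But (S - lambda I) is not surjective for |lambda| < 85: solving (S - lambda I) x = e_1 would require x_n proportional to (lambda/85)^(-n), which is not in l^2. So every |lambda| < 85 lies in the residual spectrum. The boundary |lambda| = 85 is in the approximate point spectrum (the spectrum is closed). Hence sigma(S) is the closed disk of radius 85.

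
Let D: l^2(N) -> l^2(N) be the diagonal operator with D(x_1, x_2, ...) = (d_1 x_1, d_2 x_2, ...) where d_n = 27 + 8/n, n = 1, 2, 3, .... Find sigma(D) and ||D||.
sigma(D) = {27 + 8/n : n ≥ 1} ∪ {27}; ||D|| = 35

A bounded diagonal operator on l^2 with diagonal entries d_n has spectrum equal to the closure of {d_n : n ≥ 1}: every d_n is an eigenvalue (with eigenvector e_n), so {d_n} ⊂ sigma(D); the spectrum is closed, so its closure is too; and for lambda not in the closure, (D - lambda I) has bounded inverse (the diagonal entries 1/(d_n - lambda) are bounded). For our sequence d_n = 27 + 8/n, n = 1, 2, 3, ...:
  - {d_n} = {27 + 8/n : n ≥ 1}; the only limit point is 27
  - closure = {27 + 8/n : n ≥ 1} ∪ {27}
For the norm: a diagonal operator has ||D|| = sup_n |d_n|. Here d_n = 27 + 8/n is positive and decreasing, so sup_n |d_n| = d_1 = 27 + 8 = 35. So ||D|| = 35.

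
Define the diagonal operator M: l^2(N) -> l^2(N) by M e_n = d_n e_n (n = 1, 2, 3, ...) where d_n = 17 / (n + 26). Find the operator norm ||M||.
||M|| = 17/27 (attained at n = 1)

For M diagonal, ||M|| = sup_n |d_n| = sup_n 17/(n + 26). This is positive and strictly decreasing in n, so the supremum is attained at n = 1: d_1 = 17/(1 + 26) = 17/27. Hence ||M|| = 17/27.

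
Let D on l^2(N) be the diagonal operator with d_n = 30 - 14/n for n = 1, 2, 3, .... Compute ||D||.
||D|| = 30

For a diagonal operator on l^2 with entries d_n, ||D|| = sup_n |d_n|. Here d_1 = 16, d_2 = 23, ..., and d_n = 30 - 14/n increases monotonically toward 30. All terms lie in [16, 30), so |d_n| = d_n and the supremum is the limit 30, which is not attained by any individual d_n. Hence ||D|| = 30.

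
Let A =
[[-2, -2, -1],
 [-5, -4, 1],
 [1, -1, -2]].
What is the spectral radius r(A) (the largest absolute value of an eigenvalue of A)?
r(A) ≈ 6.3285

The eigenvalues of A are the roots of its characteristic polynomial. With M = A (coefficients from the trace, the sum of principal 2x2 minors, and det A):
  p(λ) = det(λ I - M) = λ^3 + 8λ^2 + 12λ + 9.
No integer candidate from the rational root theorem (±divisors of 9) is a root, so the roots are irrational. The cubic discriminant is Δ = -2763 < 0, so there is one real root and a complex-conjugate pair. p(-7) = -26 and p(-6) = 9 have opposite signs, so a root lies in (-7, -6); Newton's method refines it to λ ≈ -6.3285. Dividing out (λ - (-6.3285)) leaves approximately λ^2 + 1.6715λ + 1.4221. For λ^2 + 1.6715λ + 1.4221 the discriminant is -2.8948. It is negative, so the remaining roots are the complex-conjugate pair λ ≈ -0.8357 ± 0.8507i. Their product equals the constant term, so |λ|^2 ≈ 1.4221 and |λ| ≈ 1.1925.
Thus the eigenvalues (to 4 decimals) are -6.3285 (modulus 6.3285); -0.8357 ± 0.8507i (modulus 1.1925). The spectral radius is the largest modulus: r(A) ≈ 6.3285. (Cross-check: r(A) ≤ ||A||_2 ≈ 7.0201; equality holds whenever A is normal, though it can also hold for some non-normal A.)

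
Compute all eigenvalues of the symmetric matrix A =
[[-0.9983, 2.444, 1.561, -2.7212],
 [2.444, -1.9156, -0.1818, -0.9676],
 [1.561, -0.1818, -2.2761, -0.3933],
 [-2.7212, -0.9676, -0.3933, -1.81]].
sigma(A) ≈ {-5, -3, -2, 3}

A is real symmetric, so its spectrum consists of real eigenvalues. Expanding the characteristic polynomial of the displayed matrix gives
  det(λ I - A) = p(λ) = λ^4 + (7)λ^3 + (1)λ^2 + (-63.001)λ + (-90.0011).
Solving p(λ) = 0 yields eigenvalues ≈ -5, -3, -2, 3. (A is shown rounded to 4 decimals, so these recover the underlying integer eigenvalues to within that precision.)
Verification: the trace of A = -7 equals the sum of eigenvalues -7, and det(A) ≈ -90.0011 matches the eigenvalue product -90.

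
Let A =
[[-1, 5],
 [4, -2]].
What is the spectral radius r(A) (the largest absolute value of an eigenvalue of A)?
r(A) = 6

The eigenvalues of A are the roots of its characteristic polynomial. With M = A (coefficients from the trace and determinant):
  p(λ) = det(λ I - M) = λ^2 + 3λ - 18.
For λ^2 + 3λ - 18 the discriminant is 81. It is a perfect square (9^2), so the roots are rational: λ = (-3 ± 9)/2 = 3, -6.
Thus the eigenvalues (to 4 decimals) are 3 (modulus 3); -6 (modulus 6). The spectral radius is the largest modulus: r(A) = 6. (Cross-check: r(A) ≤ ||A||_2 ≈ 6.1088; equality holds whenever A is normal, though it can also hold for some non-normal A.)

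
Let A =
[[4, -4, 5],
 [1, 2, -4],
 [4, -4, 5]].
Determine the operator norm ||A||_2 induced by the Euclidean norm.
||A||_2 = sqrt((135 + sqrt(13257))/2) ≈ 11.1834 (= sqrt(largest eigenvalue of A^T A))

||A||_2 = sigma_max(A) = sqrt(lambda_max(A^T A)). Form the symmetric matrix M = A^T A =
[[33, -30, 36],
 [-30, 36, -48],
 [36, -48, 66]].
Its characteristic polynomial (trace, sum of principal 2x2 minors, determinant of M give the coefficients) is
  p(λ) = det(λ I - M) = λ^3 - 135λ^2 + 1242λ.
The constant term is 0, so λ = 0 is a root. Dividing out λ leaves p(λ) = λ(λ^2 - 135λ + 1242). For λ^2 - 135λ + 1242 the discriminant is 13257. It is nonnegative but not a perfect square, so the roots are real and irrational: λ = (135 ± sqrt(13257))/2 ≈ 125.0695, 9.9305.
So the eigenvalues of A^T A are ≈ 0, 9.9305, 125.0695 (all ≥ 0, as they must be for A^T A). The largest is λ_max = (135 + sqrt(13257))/2 ≈ 125.0695, hence ||A||_2 = sqrt(λ_max) = sqrt((135 + sqrt(13257))/2) ≈ 11.1834.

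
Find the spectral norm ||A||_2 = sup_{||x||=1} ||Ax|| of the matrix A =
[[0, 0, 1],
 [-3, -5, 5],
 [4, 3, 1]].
||A||_2 ≈ 8.3806 (= sqrt(largest eigenvalue of A^T A))

||A||_2 = sigma_max(A) = sqrt(lambda_max(A^T A)). Form the symmetric matrix M = A^T A =
[[25, 27, -11],
 [27, 34, -22],
 [-11, -22, 27]].
Its characteristic polynomial (trace, sum of principal 2x2 minors, determinant of M give the coefficients) is
  p(λ) = det(λ I - M) = λ^3 - 86λ^2 + 1109λ - 121.
No integer candidate from the rational root theorem (±divisors of 121) is a root, so the roots are irrational. The cubic discriminant is Δ = 3539925921 > 0, so there are three distinct real roots. p(0) = -121 and p(1) = 903 have opposite signs, so a root lies in (0, 1); Newton's method refines it to λ ≈ 0.11. p(15) = 539 and p(16) = -297 have opposite signs, so a root lies in (15, 16); Newton's method refines it to λ ≈ 15.6554. p(70) = -891 and p(71) = 3003 have opposite signs, so a root lies in (70, 71); Newton's method refines it to λ ≈ 70.2346. Check (Vieta): the three roots sum to 86, matching tr M = 86.
So the eigenvalues of A^T A are ≈ 0.11, 15.6554, 70.2346 (all ≥ 0, as they must be for A^T A). The largest is λ_max ≈ 70.2346, hence ||A||_2 = sqrt(λ_max) ≈ 8.3806.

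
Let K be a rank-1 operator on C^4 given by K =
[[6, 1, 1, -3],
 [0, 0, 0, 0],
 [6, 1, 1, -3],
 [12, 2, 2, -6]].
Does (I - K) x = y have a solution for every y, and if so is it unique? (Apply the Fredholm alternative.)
(I - K) is singular (det(I - K) = 0, i.e. 1 ∈ sigma(K)). (I - K) x = y is solvable iff y ⊥ ker((I - K)^*) = span{(6, 1, 1, -3)}, i.e. iff 6y_1 + y_2 + y_3 - 3y_4 = 0. When solvable, the solutions are x = y + c·(1, 0, 1, 2), c arbitrary (ker(I - K) = span{(1, 0, 1, 2)}, dimension 1).

K has rank 1, so it is an outer product K = u v^T: every row of K is a multiple of one row vector. Reading off the entries, u = (1, 0, 1, 2) and v = (6, 1, 1, -3) (row i of K equals u_i·v^T). A rank-one matrix u v^T satisfies K u = u (v·u) and kills the (3)-dimensional subspace v^⊥, so its characteristic polynomial is lambda^3 (lambda - v·u) with v·u = tr K = 1. Hence the eigenvalues of I - K are 1 (multiplicity 3) and 1 - (1) = 0, so det(I - K) = 0. (Direct check: I - K =
[[-5, -1, -1, 3],
 [0, 1, 0, 0],
 [-6, -1, 0, 3],
 [-12, -2, -2, 7]]
has determinant 0.) So 1 is an eigenvalue of K and (I - K) is not invertible. The finite-dimensional Fredholm alternative says: either (I - K) is invertible, or ker(I - K) ≠ {0} and then range(I - K) = ker((I - K)^*)^⊥, with dim ker(I - K) = dim ker((I - K)^*). We are in the second case, so we need both kernels. Kernel of I - K: (I - K) u = u - u (v·u) = u - u = 0, so ker(I - K) = span{u} = span{(1, 0, 1, 2)} (it is exactly 1-dimensional because rank(I - K) = 3). Kernel of the adjoint: K is real, so (I - K)^* = I - K^T = I - v u^T, and (I - v u^T) v = v - v (u·v) = 0; hence ker((I - K)^*) = span{v} = span{(6, 1, 1, -3)}. Therefore (I - K) x = y is solvable iff <y, v> = 0, i.e. iff 6y_1 + y_2 + y_3 - 3y_4 = 0. When this holds, K y = u (v·y) = 0, so (I - K) y = y and x = y is a particular solution; the full solution set is the line x = y + c·u = y + c·(1, 0, 1, 2), c ∈ C.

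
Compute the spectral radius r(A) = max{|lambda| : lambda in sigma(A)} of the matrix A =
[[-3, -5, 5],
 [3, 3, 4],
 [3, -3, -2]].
r(A) ≈ 6.3858

The eigenvalues of A are the roots of its characteristic polynomial. With M = A (coefficients from the trace, the sum of principal 2x2 minors, and det A):
  p(λ) = det(λ I - M) = λ^3 + 2λ^2 + 3λ + 198.
No integer candidate from the rational root theorem (±divisors of 198) is a root, so the roots are irrational. The cubic discriminant is Δ = -1043532 < 0, so there is one real root and a complex-conjugate pair. p(-7) = -68 and p(-6) = 36 have opposite signs, so a root lies in (-7, -6); Newton's method refines it to λ ≈ -6.3858. Dividing out (λ - (-6.3858)) leaves approximately λ^2 - 4.3858λ + 31.0065. For λ^2 - 4.3858λ + 31.0065 the discriminant is -104.7909. It is negative, so the remaining roots are the complex-conjugate pair λ ≈ 2.1929 ± 5.1184i. Their product equals the constant term, so |λ|^2 ≈ 31.0065 and |λ| ≈ 5.5683.
Thus the eigenvalues (to 4 decimals) are -6.3858 (modulus 6.3858); 2.1929 ± 5.1184i (modulus 5.5683). The spectral radius is the largest modulus: r(A) ≈ 6.3858. (Cross-check: r(A) ≤ ||A||_2 ≈ 7.7353; equality holds whenever A is normal, though it can also hold for some non-normal A.)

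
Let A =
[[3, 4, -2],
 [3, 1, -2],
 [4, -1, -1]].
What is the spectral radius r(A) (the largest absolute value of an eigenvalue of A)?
r(A) ≈ 3.8035

The eigenvalues of A are the roots of its characteristic polynomial. With M = A (coefficients from the trace, the sum of principal 2x2 minors, and det A):
  p(λ) = det(λ I - M) = λ^3 - 3λ^2 - 7λ + 15.
No integer candidate from the rational root theorem (±divisors of 15) is a root, so the roots are irrational. The cubic discriminant is Δ = 3028 > 0, so there are three distinct real roots. p(-3) = -18 and p(-2) = 9 have opposite signs, so a root lies in (-3, -2); Newton's method refines it to λ ≈ -2.4279. p(1) = 6 and p(2) = -3 have opposite signs, so a root lies in (1, 2); Newton's method refines it to λ ≈ 1.6243. p(3) = -6 and p(4) = 3 have opposite signs, so a root lies in (3, 4); Newton's method refines it to λ ≈ 3.8035. Check (Vieta): the three roots sum to 3, matching tr M = 3.
Thus the eigenvalues (to 4 decimals) are -2.4279 (modulus 2.4279); 1.6243 (modulus 1.6243); 3.8035 (modulus 3.8035). The spectral radius is the largest modulus: r(A) ≈ 3.8035. (Cross-check: r(A) ≤ ||A||_2 ≈ 6.9419; equality holds whenever A is normal, though it can also hold for some non-normal A.)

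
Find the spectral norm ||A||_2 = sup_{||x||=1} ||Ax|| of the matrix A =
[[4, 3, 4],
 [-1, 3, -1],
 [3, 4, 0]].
||A||_2 ≈ 7.6863 (= sqrt(largest eigenvalue of A^T A))

||A||_2 = sigma_max(A) = sqrt(lambda_max(A^T A)). Form the symmetric matrix M = A^T A =
[[26, 21, 17],
 [21, 34, 9],
 [17, 9, 17]].
Its characteristic polynomial (trace, sum of principal 2x2 minors, determinant of M give the coefficients) is
  p(λ) = det(λ I - M) = λ^3 - 77λ^2 + 1093λ - 2025.
No integer candidate from the rational root theorem (±divisors of 2025) is a root, so the roots are irrational. The cubic discriminant is Δ = 1119102768 > 0, so there are three distinct real roots. p(2) = -139 and p(3) = 588 have opposite signs, so a root lies in (2, 3); Newton's method refines it to λ ≈ 2.1772. p(15) = 420 and p(16) = -153 have opposite signs, so a root lies in (15, 16); Newton's method refines it to λ ≈ 15.7431. p(59) = -196 and p(60) = 2355 have opposite signs, so a root lies in (59, 60); Newton's method refines it to λ ≈ 59.0797. Check (Vieta): the three roots sum to 77, matching tr M = 77.
So the eigenvalues of A^T A are ≈ 2.1772, 15.7431, 59.0797 (all ≥ 0, as they must be for A^T A). The largest is λ_max ≈ 59.0797, hence ||A||_2 = sqrt(λ_max) ≈ 7.6863.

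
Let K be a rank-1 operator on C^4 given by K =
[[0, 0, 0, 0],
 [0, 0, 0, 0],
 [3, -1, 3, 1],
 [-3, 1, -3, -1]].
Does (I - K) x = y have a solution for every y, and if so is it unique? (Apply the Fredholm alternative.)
(I - K) is invertible (det(I - K) = -1 ≠ 0), so for every y in C^4 the equation (I - K) x = y has a unique solution.

K has rank 1, so it is an outer product K = u v^T: every row of K is a multiple of one row vector. Reading off the entries, u = (0, 0, -1, 1) and v = (-3, 1, -3, -1) (row i of K equals u_i·v^T). A rank-one matrix u v^T satisfies K u = u (v·u) and kills the (3)-dimensional subspace v^⊥, so its characteristic polynomial is lambda^3 (lambda - v·u) with v·u = tr K = 2. Hence the eigenvalues of I - K are 1 (multiplicity 3) and 1 - (2) = -1, so det(I - K) = -1. (Direct check: I - K =
[[1, 0, 0, 0],
 [0, 1, 0, 0],
 [-3, 1, -2, -1],
 [3, -1, 3, 2]]
has determinant -1.) The finite-dimensional Fredholm alternative says: either (I - K) is invertible, or ker(I - K) ≠ {0} and then range(I - K) = ker((I - K)^*)^⊥, with dim ker(I - K) = dim ker((I - K)^*). Since det(I - K) ≠ 0, 1 is not an eigenvalue of K and ker(I - K) = {0}, so we are in the first case: for every y there is a unique x = (I - K)^(-1) y. Explicitly, by the Sherman–Morrison formula, (I - u v^T)^(-1) = I + u v^T/(1 - v·u), i.e. (I - K)^(-1) = I - K.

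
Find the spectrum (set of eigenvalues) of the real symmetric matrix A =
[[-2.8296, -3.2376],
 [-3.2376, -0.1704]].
sigma(A) ≈ {-5, 2}

A is real symmetric, so its spectrum consists of real eigenvalues. Expanding the characteristic polynomial of the displayed matrix gives
  det(λ I - A) = p(λ) = λ^2 + (3)λ + (-10).
Solving p(λ) = 0 yields eigenvalues ≈ -5, 2. (A is shown rounded to 4 decimals, so these recover the underlying integer eigenvalues to within that precision.)
Verification: the trace of A = -3 equals the sum of eigenvalues -3, and det(A) ≈ -9.9999 matches the eigenvalue product -10.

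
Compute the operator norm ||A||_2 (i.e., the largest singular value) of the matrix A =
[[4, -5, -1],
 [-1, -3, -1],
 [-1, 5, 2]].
||A||_2 ≈ 8.5813 (= sqrt(largest eigenvalue of A^T A))

||A||_2 = sigma_max(A) = sqrt(lambda_max(A^T A)). Form the symmetric matrix M = A^T A =
[[18, -22, -5],
 [-22, 59, 18],
 [-5, 18, 6]].
Its characteristic polynomial (trace, sum of principal 2x2 minors, determinant of M give the coefficients) is
  p(λ) = det(λ I - M) = λ^3 - 83λ^2 + 691λ - 121.
No integer candidate from the rational root theorem (±divisors of 121) is a root, so the roots are irrational. The cubic discriminant is Δ = 1817383744 > 0, so there are three distinct real roots. p(0) = -121 and p(1) = 488 have opposite signs, so a root lies in (0, 1); Newton's method refines it to λ ≈ 0.1789. p(9) = 104 and p(10) = -511 have opposite signs, so a root lies in (9, 10); Newton's method refines it to λ ≈ 9.1824. p(73) = -2968 and p(74) = 1729 have opposite signs, so a root lies in (73, 74); Newton's method refines it to λ ≈ 73.6387. Check (Vieta): the three roots sum to 83, matching tr M = 83.
So the eigenvalues of A^T A are ≈ 0.1789, 9.1824, 73.6387 (all ≥ 0, as they must be for A^T A). The largest is λ_max ≈ 73.6387, hence ||A||_2 = sqrt(λ_max) ≈ 8.5813.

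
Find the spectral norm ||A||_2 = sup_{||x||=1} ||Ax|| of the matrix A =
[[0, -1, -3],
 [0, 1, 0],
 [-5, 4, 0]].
||A||_2 ≈ 6.4744 (= sqrt(largest eigenvalue of A^T A))

||A||_2 = sigma_max(A) = sqrt(lambda_max(A^T A)). Form the symmetric matrix M = A^T A =
[[25, -20, 0],
 [-20, 18, 3],
 [0, 3, 9]].
Its characteristic polynomial (trace, sum of principal 2x2 minors, determinant of M give the coefficients) is
  p(λ) = det(λ I - M) = λ^3 - 52λ^2 + 428λ - 225.
No integer candidate from the rational root theorem (±divisors of 225) is a root, so the roots are irrational. The cubic discriminant is Δ = 143941253 > 0, so there are three distinct real roots. p(0) = -225 and p(1) = 152 have opposite signs, so a root lies in (0, 1); Newton's method refines it to λ ≈ 0.5639. p(9) = 144 and p(10) = -145 have opposite signs, so a root lies in (9, 10); Newton's method refines it to λ ≈ 9.5186. p(41) = -1168 and p(42) = 111 have opposite signs, so a root lies in (41, 42); Newton's method refines it to λ ≈ 41.9175. Check (Vieta): the three roots sum to 52, matching tr M = 52.
So the eigenvalues of A^T A are ≈ 0.5639, 9.5186, 41.9175 (all ≥ 0, as they must be for A^T A). The largest is λ_max ≈ 41.9175, hence ||A||_2 = sqrt(λ_max) ≈ 6.4744.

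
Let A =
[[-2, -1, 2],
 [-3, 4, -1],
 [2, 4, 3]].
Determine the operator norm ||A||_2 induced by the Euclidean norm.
||A||_2 ≈ 5.8952 (= sqrt(largest eigenvalue of A^T A))

||A||_2 = sigma_max(A) = sqrt(lambda_max(A^T A)). Form the symmetric matrix M = A^T A =
[[17, -2, 5],
 [-2, 33, 6],
 [5, 6, 14]].
Its characteristic polynomial (trace, sum of principal 2x2 minors, determinant of M give the coefficients) is
  p(λ) = det(λ I - M) = λ^3 - 64λ^2 + 1196λ - 6241.
No integer candidate from the rational root theorem (±divisors of 6241) is a root, so the roots are irrational. The cubic discriminant is Δ = 18858661 > 0, so there are three distinct real roots. p(8) = -257 and p(9) = 68 have opposite signs, so a root lies in (8, 9); Newton's method refines it to λ ≈ 8.7699. p(20) = 79 and p(21) = -88 have opposite signs, so a root lies in (20, 21); Newton's method refines it to λ ≈ 20.4768. p(34) = -257 and p(35) = 94 have opposite signs, so a root lies in (34, 35); Newton's method refines it to λ ≈ 34.7532. Check (Vieta): the three roots sum to 64, matching tr M = 64.
So the eigenvalues of A^T A are ≈ 8.7699, 20.4768, 34.7532 (all ≥ 0, as they must be for A^T A). The largest is λ_max ≈ 34.7532, hence ||A||_2 = sqrt(λ_max) ≈ 5.8952.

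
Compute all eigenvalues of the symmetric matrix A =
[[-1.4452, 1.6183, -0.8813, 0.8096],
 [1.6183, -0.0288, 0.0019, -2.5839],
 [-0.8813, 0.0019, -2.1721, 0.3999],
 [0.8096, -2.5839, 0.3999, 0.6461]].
sigma(A) ≈ {-4, -2, 0, 3}

A is real symmetric, so its spectrum consists of real eigenvalues. Expanding the characteristic polynomial of the displayed matrix gives
  det(λ I - A) = p(λ) = λ^4 + (3)λ^3 + (-10)λ^2 + (-24)λ + (-0.0014).
Solving p(λ) = 0 yields eigenvalues ≈ -4, -2, 0, 3. (A is shown rounded to 4 decimals, so these recover the underlying integer eigenvalues to within that precision.)
Verification: the trace of A = -3 equals the sum of eigenvalues -3, and det(A) ≈ -0.0014 matches the eigenvalue product 0.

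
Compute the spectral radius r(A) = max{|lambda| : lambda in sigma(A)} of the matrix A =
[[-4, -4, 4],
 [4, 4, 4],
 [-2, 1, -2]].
r(A) ≈ 5.0581

The eigenvalues of A are the roots of its characteristic polynomial. With M = A (coefficients from the trace, the sum of principal 2x2 minors, and det A):
  p(λ) = det(λ I - M) = λ^3 + 2λ^2 + 4λ - 96.
No integer candidate from the rational root theorem (±divisors of 96) is a root, so the roots are irrational. The cubic discriminant is Δ = -259776 < 0, so there is one real root and a complex-conjugate pair. p(3) = -39 and p(4) = 16 have opposite signs, so a root lies in (3, 4); Newton's method refines it to λ ≈ 3.7523. Dividing out (λ - (3.7523)) leaves approximately λ^2 + 5.7523λ + 25.5843. For λ^2 + 5.7523λ + 25.5843 the discriminant is -69.2484. It is negative, so the remaining roots are the complex-conjugate pair λ ≈ -2.8761 ± 4.1608i. Their product equals the constant term, so |λ|^2 ≈ 25.5843 and |λ| ≈ 5.0581.
Thus the eigenvalues (to 4 decimals) are 3.7523 (modulus 3.7523); -2.8761 ± 4.1608i (modulus 5.0581). The spectral radius is the largest modulus: r(A) ≈ 5.0581. (Cross-check: r(A) ≤ ||A||_2 ≈ 8.0386; equality holds whenever A is normal, though it can also hold for some non-normal A.)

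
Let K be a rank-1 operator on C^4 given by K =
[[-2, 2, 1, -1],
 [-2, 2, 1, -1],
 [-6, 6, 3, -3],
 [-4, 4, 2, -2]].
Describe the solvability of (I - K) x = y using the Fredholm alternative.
(I - K) is singular (det(I - K) = 0, i.e. 1 ∈ sigma(K)). (I - K) x = y is solvable iff y ⊥ ker((I - K)^*) = span{(-2, 2, 1, -1)}, i.e. iff -2y_1 + 2y_2 + y_3 - y_4 = 0. When solvable, the solutions are x = y + c·(1, 1, 3, 2), c arbitrary (ker(I - K) = span{(1, 1, 3, 2)}, dimension 1).

K has rank 1, so it is an outer product K = u v^T: every row of K is a multiple of one row vector. Reading off the entries, u = (1, 1, 3, 2) and v = (-2, 2, 1, -1) (row i of K equals u_i·v^T). A rank-one matrix u v^T satisfies K u = u (v·u) and kills the (3)-dimensional subspace v^⊥, so its characteristic polynomial is lambda^3 (lambda - v·u) with v·u = tr K = 1. Hence the eigenvalues of I - K are 1 (multiplicity 3) and 1 - (1) = 0, so det(I - K) = 0. (Direct check: I - K =
[[3, -2, -1, 1],
 [2, -1, -1, 1],
 [6, -6, -2, 3],
 [4, -4, -2, 3]]
has determinant 0.) So 1 is an eigenvalue of K and (I - K) is not invertible. The finite-dimensional Fredholm alternative says: either (I - K) is invertible, or ker(I - K) ≠ {0} and then range(I - K) = ker((I - K)^*)^⊥, with dim ker(I - K) = dim ker((I - K)^*). We are in the second case, so we need both kernels. Kernel of I - K: (I - K) u = u - u (v·u) = u - u = 0, so ker(I - K) = span{u} = span{(1, 1, 3, 2)} (it is exactly 1-dimensional because rank(I - K) = 3). Kernel of the adjoint: K is real, so (I - K)^* = I - K^T = I - v u^T, and (I - v u^T) v = v - v (u·v) = 0; hence ker((I - K)^*) = span{v} = span{(-2, 2, 1, -1)}. Therefore (I - K) x = y is solvable iff <y, v> = 0, i.e. iff -2y_1 + 2y_2 + y_3 - y_4 = 0. When this holds, K y = u (v·y) = 0, so (I - K) y = y and x = y is a particular solution; the full solution set is the line x = y + c·u = y + c·(1, 1, 3, 2), c ∈ C.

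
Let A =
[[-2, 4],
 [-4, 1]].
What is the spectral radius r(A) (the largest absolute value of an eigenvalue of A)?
r(A) = sqrt(14) ≈ 3.7417

The eigenvalues of A are the roots of its characteristic polynomial. With M = A (coefficients from the trace and determinant):
  p(λ) = det(λ I - M) = λ^2 + λ + 14.
For λ^2 + λ + 14 the discriminant is -55. It is negative, so the roots are the complex-conjugate pair λ = -1/2 ± (sqrt(55)/2) i ≈ -0.5 ± 3.7081i. For a conjugate pair the product of the roots equals the constant term, so |λ|^2 = 14 and |λ| = sqrt(14) ≈ 3.7417.
Thus the eigenvalues (to 4 decimals) are -0.5 ± 3.7081i (modulus 3.7417). The spectral radius is the largest modulus: r(A) = sqrt(14) ≈ 3.7417. (Cross-check: r(A) ≤ ||A||_2 ≈ 5.5311; equality holds whenever A is normal, though it can also hold for some non-normal A.)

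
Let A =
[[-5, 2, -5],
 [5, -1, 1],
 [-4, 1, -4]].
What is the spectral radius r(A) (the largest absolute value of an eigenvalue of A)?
r(A) ≈ 10.0803

The eigenvalues of A are the roots of its characteristic polynomial. With M = A (coefficients from the trace, the sum of principal 2x2 minors, and det A):
  p(λ) = det(λ I - M) = λ^3 + 10λ^2 - 2λ - 12.
No integer candidate from the rational root theorem (±divisors of 12) is a root, so the roots are irrational. The cubic discriminant is Δ = 48864 > 0, so there are three distinct real roots. p(-11) = -111 and p(-10) = 8 have opposite signs, so a root lies in (-11, -10); Newton's method refines it to λ ≈ -10.0803. p(-2) = 24 and p(-1) = -1 have opposite signs, so a root lies in (-2, -1); Newton's method refines it to λ ≈ -1.0517. p(1) = -3 and p(2) = 32 have opposite signs, so a root lies in (1, 2); Newton's method refines it to λ ≈ 1.132. Check (Vieta): the three roots sum to -10, matching tr M = -10.
Thus the eigenvalues (to 4 decimals) are -10.0803 (modulus 10.0803); -1.0517 (modulus 1.0517); 1.132 (modulus 1.132). The spectral radius is the largest modulus: r(A) ≈ 10.0803. (Cross-check: r(A) ≤ ||A||_2 ≈ 10.3597; equality holds whenever A is normal, though it can also hold for some non-normal A.)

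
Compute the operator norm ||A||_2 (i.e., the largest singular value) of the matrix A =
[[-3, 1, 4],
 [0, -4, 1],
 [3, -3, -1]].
||A||_2 ≈ 6.4067 (= sqrt(largest eigenvalue of A^T A))

||A||_2 = sigma_max(A) = sqrt(lambda_max(A^T A)). Form the symmetric matrix M = A^T A =
[[18, -12, -15],
 [-12, 26, 3],
 [-15, 3, 18]].
Its characteristic polynomial (trace, sum of principal 2x2 minors, determinant of M give the coefficients) is
  p(λ) = det(λ I - M) = λ^3 - 62λ^2 + 882λ - 900.
No integer candidate from the rational root theorem (±divisors of 900) is a root, so the roots are irrational. The cubic discriminant is Δ = 251853984 > 0, so there are three distinct real roots. p(1) = -79 and p(2) = 624 have opposite signs, so a root lies in (1, 2); Newton's method refines it to λ ≈ 1.1047. p(19) = 335 and p(20) = -60 have opposite signs, so a root lies in (19, 20); Newton's method refines it to λ ≈ 19.8491. p(41) = -39 and p(42) = 864 have opposite signs, so a root lies in (41, 42); Newton's method refines it to λ ≈ 41.0462. Check (Vieta): the three roots sum to 62, matching tr M = 62.
So the eigenvalues of A^T A are ≈ 1.1047, 19.8491, 41.0462 (all ≥ 0, as they must be for A^T A). The largest is λ_max ≈ 41.0462, hence ||A||_2 = sqrt(λ_max) ≈ 6.4067.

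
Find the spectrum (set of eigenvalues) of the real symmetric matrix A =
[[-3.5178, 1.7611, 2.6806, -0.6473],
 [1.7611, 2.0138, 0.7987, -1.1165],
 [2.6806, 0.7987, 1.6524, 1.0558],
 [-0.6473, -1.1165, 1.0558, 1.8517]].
sigma(A) ≈ {-5, 0, 3, 4}

A is real symmetric, so its spectrum consists of real eigenvalues. Expanding the characteristic polynomial of the displayed matrix gives
  det(λ I - A) = p(λ) = λ^4 + (-2)λ^3 + (-23)λ^2 + (60.0011)λ + (-0.0011).
Solving p(λ) = 0 yields eigenvalues ≈ -5, 0, 3, 4. (A is shown rounded to 4 decimals, so these recover the underlying integer eigenvalues to within that precision.)
Verification: the trace of A = 2 equals the sum of eigenvalues 2, and det(A) ≈ -0.0011 matches the eigenvalue product 0.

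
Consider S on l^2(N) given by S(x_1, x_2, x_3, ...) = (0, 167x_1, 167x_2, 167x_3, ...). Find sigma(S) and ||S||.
sigma(S) = closed disk {z in C : |z| ≤ 167}; ||S|| = 167

Note S = 167·U where U is the unit right shift (U x)_k = x_{k-1} (with x_0 := 0); so ||S|| = 167||U|| and sigma(S) = 167·sigma(U). ||S x||^2 = sum_{k≥1} |167x_k|^2 = 27889||x||^2, so ||S|| = 167 and sigma(S) ⊂ {|z| ≤ 167}. For any |lambda| < 167, the equation (S - lambda I) x = 0 forces x_1 = 0, then 167x_k = lambda x_{k+1} ⇒ x = 0, so S has no eigenvalues. But (S - lambda I) is not surjective for |lambda| < 167: solving (S - lambda I) x = e_1 would require x_n proportional to (lambda/167)^(-n), which is not in l^2. So every |lambda| < 167 lies in the residual spectrum. The boundary |lambda| = 167 is in the approximate point spectrum (the spectrum is closed). Hence sigma(S) is the closed disk of radius 167.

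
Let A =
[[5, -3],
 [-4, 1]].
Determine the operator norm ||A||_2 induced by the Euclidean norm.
||A||_2 = sqrt((51 + sqrt(2405))/2) ≈ 7.0725 (= sqrt(largest eigenvalue of A^T A))

||A||_2 = sigma_max(A) = sqrt(lambda_max(A^T A)). Form the symmetric matrix M = A^T A =
[[41, -19],
 [-19, 10]].
Its characteristic polynomial (trace, determinant of M give the coefficients) is
  p(λ) = det(λ I - M) = λ^2 - 51λ + 49.
For λ^2 - 51λ + 49 the discriminant is 2405. It is nonnegative but not a perfect square, so the roots are real and irrational: λ = (51 ± sqrt(2405))/2 ≈ 50.0204, 0.9796.
So the eigenvalues of A^T A are ≈ 0.9796, 50.0204 (all ≥ 0, as they must be for A^T A). The largest is λ_max = (51 + sqrt(2405))/2 ≈ 50.0204, hence ||A||_2 = sqrt(λ_max) = sqrt((51 + sqrt(2405))/2) ≈ 7.0725.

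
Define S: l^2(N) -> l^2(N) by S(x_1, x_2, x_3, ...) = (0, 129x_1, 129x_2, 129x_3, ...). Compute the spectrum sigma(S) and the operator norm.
sigma(S) = closed disk {z in C : |z| ≤ 129}; ||S|| = 129

Note S = 129·U where U is the unit right shift (U x)_k = x_{k-1} (with x_0 := 0); so ||S|| = 129||U|| and sigma(S) = 129·sigma(U). ||S x||^2 = sum_{k≥1} |129x_k|^2 = 16641||x||^2, so ||S|| = 129 and sigma(S) ⊂ {|z| ≤ 129}. For any |lambda| < 129, the equation (S - lambda I) x = 0 forces x_1 = 0, then 129x_k = lambda x_{k+1} ⇒ x = 0, so S has no eigenvalues. But (S - lambda I) is not surjective for |lambda| < 129: solving (S - lambda I) x = e_1 would require x_n proportional to (lambda/129)^(-n), which is not in l^2. So every |lambda| < 129 lies in the residual spectrum. The boundary |lambda| = 129 is in the approximate point spectrum (the spectrum is closed). Hence sigma(S) is the closed disk of radius 129.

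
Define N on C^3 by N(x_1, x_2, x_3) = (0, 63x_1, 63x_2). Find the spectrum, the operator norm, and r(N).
sigma(N) = {0}; ||N|| = 63; r(N) = 0. (N is nilpotent with N^3 = 0.)

On C^3, N is a strictly lower-triangular matrix with 63 on the subdiagonal and zeros elsewhere, so its characteristic polynomial is lambda^3 and every eigenvalue is 0: sigma(N) = {0}. For the operator norm, N e_i = 63e_{i+1} for i = 1, ..., 2 and N e_3 = 0, so the singular values of N are 63 (with multiplicity 2) and 0; hence ||N|| = 63. The spectral radius r(N) = max|lambda| = 0. Note ||N|| > r(N) — characteristic of non-normal nilpotent operators. Indeed N^3 = 0.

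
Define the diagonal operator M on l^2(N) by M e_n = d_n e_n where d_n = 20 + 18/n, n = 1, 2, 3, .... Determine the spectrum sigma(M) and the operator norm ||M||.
sigma(M) = {20 + 18/n : n ≥ 1} ∪ {20}; ||M|| = 38

A bounded diagonal operator on l^2 with diagonal entries d_n has spectrum equal to the closure of {d_n : n ≥ 1}: every d_n is an eigenvalue (with eigenvector e_n), so {d_n} ⊂ sigma(M); the spectrum is closed, so its closure is too; and for lambda not in the closure, (M - lambda I) has bounded inverse (the diagonal entries 1/(d_n - lambda) are bounded). For our sequence d_n = 20 + 18/n, n = 1, 2, 3, ...:
  - {d_n} = {20 + 18/n : n ≥ 1}; the only limit point is 20
  - closure = {20 + 18/n : n ≥ 1} ∪ {20}
For the norm: a diagonal operator has ||M|| = sup_n |d_n|. Here d_n = 20 + 18/n is positive and decreasing, so sup_n |d_n| = d_1 = 20 + 18 = 38. So ||M|| = 38.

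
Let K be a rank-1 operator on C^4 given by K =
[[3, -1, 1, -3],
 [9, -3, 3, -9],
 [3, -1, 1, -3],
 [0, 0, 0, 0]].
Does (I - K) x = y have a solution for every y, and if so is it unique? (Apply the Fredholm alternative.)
(I - K) is singular (det(I - K) = 0, i.e. 1 ∈ sigma(K)). (I - K) x = y is solvable iff y ⊥ ker((I - K)^*) = span{(3, -1, 1, -3)}, i.e. iff 3y_1 - y_2 + y_3 - 3y_4 = 0. When solvable, the solutions are x = y + c·(1, 3, 1, 0), c arbitrary (ker(I - K) = span{(1, 3, 1, 0)}, dimension 1).

K has rank 1, so it is an outer product K = u v^T: every row of K is a multiple of one row vector. Reading off the entries, u = (1, 3, 1, 0) and v = (3, -1, 1, -3) (row i of K equals u_i·v^T). A rank-one matrix u v^T satisfies K u = u (v·u) and kills the (3)-dimensional subspace v^⊥, so its characteristic polynomial is lambda^3 (lambda - v·u) with v·u = tr K = 1. Hence the eigenvalues of I - K are 1 (multiplicity 3) and 1 - (1) = 0, so det(I - K) = 0. (Direct check: I - K =
[[-2, 1, -1, 3],
 [-9, 4, -3, 9],
 [-3, 1, 0, 3],
 [0, 0, 0, 1]]
has determinant 0.) So 1 is an eigenvalue of K and (I - K) is not invertible. The finite-dimensional Fredholm alternative says: either (I - K) is invertible, or ker(I - K) ≠ {0} and then range(I - K) = ker((I - K)^*)^⊥, with dim ker(I - K) = dim ker((I - K)^*). We are in the second case, so we need both kernels. Kernel of I - K: (I - K) u = u - u (v·u) = u - u = 0, so ker(I - K) = span{u} = span{(1, 3, 1, 0)} (it is exactly 1-dimensional because rank(I - K) = 3). Kernel of the adjoint: K is real, so (I - K)^* = I - K^T = I - v u^T, and (I - v u^T) v = v - v (u·v) = 0; hence ker((I - K)^*) = span{v} = span{(3, -1, 1, -3)}. Therefore (I - K) x = y is solvable iff <y, v> = 0, i.e. iff 3y_1 - y_2 + y_3 - 3y_4 = 0. When this holds, K y = u (v·y) = 0, so (I - K) y = y and x = y is a particular solution; the full solution set is the line x = y + c·u = y + c·(1, 3, 1, 0), c ∈ C.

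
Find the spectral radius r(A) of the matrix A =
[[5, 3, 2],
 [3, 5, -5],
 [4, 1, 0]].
r(A) ≈ 5.9923

The eigenvalues of A are the roots of its characteristic polynomial. With M = A (coefficients from the trace, the sum of principal 2x2 minors, and det A):
  p(λ) = det(λ I - M) = λ^3 - 10λ^2 + 13λ + 69.
No integer candidate from the rational root theorem (±divisors of 69) is a root, so the roots are irrational. The cubic discriminant is Δ = -5895 < 0, so there is one real root and a complex-conjugate pair. p(-2) = -5 and p(-1) = 45 have opposite signs, so a root lies in (-2, -1); Newton's method refines it to λ ≈ -1.9216. Dividing out (λ - (-1.9216)) leaves approximately λ^2 - 11.9216λ + 35.9081. For λ^2 - 11.9216λ + 35.9081 the discriminant is -1.5087. It is negative, so the remaining roots are the complex-conjugate pair λ ≈ 5.9608 ± 0.6141i. Their product equals the constant term, so |λ|^2 ≈ 35.9081 and |λ| ≈ 5.9923.
Thus the eigenvalues (to 4 decimals) are -1.9216 (modulus 1.9216); 5.9608 ± 0.6141i (modulus 5.9923). The spectral radius is the largest modulus: r(A) ≈ 5.9923. (Cross-check: r(A) ≤ ||A||_2 ≈ 9.0652; equality holds whenever A is normal, though it can also hold for some non-normal A.)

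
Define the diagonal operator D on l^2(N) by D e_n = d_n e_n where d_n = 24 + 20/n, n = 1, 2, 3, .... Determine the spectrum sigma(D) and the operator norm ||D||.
sigma(D) = {24 + 20/n : n ≥ 1} ∪ {24}; ||D|| = 44

A bounded diagonal operator on l^2 with diagonal entries d_n has spectrum equal to the closure of {d_n : n ≥ 1}: every d_n is an eigenvalue (with eigenvector e_n), so {d_n} ⊂ sigma(D); the spectrum is closed, so its closure is too; and for lambda not in the closure, (D - lambda I) has bounded inverse (the diagonal entries 1/(d_n - lambda) are bounded). For our sequence d_n = 24 + 20/n, n = 1, 2, 3, ...:
  - {d_n} = {24 + 20/n : n ≥ 1}; the only limit point is 24
  - closure = {24 + 20/n : n ≥ 1} ∪ {24}
For the norm: a diagonal operator has ||D|| = sup_n |d_n|. Here d_n = 24 + 20/n is positive and decreasing, so sup_n |d_n| = d_1 = 24 + 20 = 44. So ||D|| = 44.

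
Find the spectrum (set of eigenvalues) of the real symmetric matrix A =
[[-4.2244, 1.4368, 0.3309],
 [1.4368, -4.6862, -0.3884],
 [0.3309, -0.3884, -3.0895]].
sigma(A) ≈ {-6, -3} (-3 with multiplicity 2)

A is real symmetric, so its spectrum consists of real eigenvalues. Expanding the characteristic polynomial of the displayed matrix gives
  det(λ I - A) = p(λ) = λ^3 + (12)λ^2 + (45)λ + (54.0019).
Solving p(λ) = 0 yields eigenvalues ≈ -6, -3, -3. (A is shown rounded to 4 decimals, so these recover the underlying integer eigenvalues to within that precision.)
Verification: the trace of A = -12 equals the sum of eigenvalues -12, and det(A) ≈ -54.0019 matches the eigenvalue product -54.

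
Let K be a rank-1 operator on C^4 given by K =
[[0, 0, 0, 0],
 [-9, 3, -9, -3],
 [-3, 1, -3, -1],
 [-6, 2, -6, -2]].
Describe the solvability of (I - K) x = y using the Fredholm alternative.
(I - K) is invertible (det(I - K) = 3 ≠ 0), so for every y in C^4 the equation (I - K) x = y has a unique solution.

K has rank 1, so it is an outer product K = u v^T: every row of K is a multiple of one row vector. Reading off the entries, u = (0, 3, 1, 2) and v = (-3, 1, -3, -1) (row i of K equals u_i·v^T). A rank-one matrix u v^T satisfies K u = u (v·u) and kills the (3)-dimensional subspace v^⊥, so its characteristic polynomial is lambda^3 (lambda - v·u) with v·u = tr K = -2. Hence the eigenvalues of I - K are 1 (multiplicity 3) and 1 - (-2) = 3, so det(I - K) = 3. (Direct check: I - K =
[[1, 0, 0, 0],
 [9, -2, 9, 3],
 [3, -1, 4, 1],
 [6, -2, 6, 3]]
has determinant 3.) The finite-dimensional Fredholm alternative says: either (I - K) is invertible, or ker(I - K) ≠ {0} and then range(I - K) = ker((I - K)^*)^⊥, with dim ker(I - K) = dim ker((I - K)^*). Since det(I - K) ≠ 0, 1 is not an eigenvalue of K and ker(I - K) = {0}, so we are in the first case: for every y there is a unique x = (I - K)^(-1) y. Explicitly, by the Sherman–Morrison formula, (I - u v^T)^(-1) = I + u v^T/(1 - v·u), i.e. (I - K)^(-1) = I + K/(3).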